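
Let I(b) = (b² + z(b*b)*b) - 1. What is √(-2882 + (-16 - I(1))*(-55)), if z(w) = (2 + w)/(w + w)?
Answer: I*√7678/2 ≈ 43.812*I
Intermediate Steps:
z(w) = (2 + w)/(2*w) (z(w) = (2 + w)/((2*w)) = (2 + w)*(1/(2*w)) = (2 + w)/(2*w))
I(b) = -1 + b² + (2 + b²)/(2*b) (I(b) = (b² + ((2 + b*b)/(2*((b*b))))*b) - 1 = (b² + ((2 + b²)/(2*(b²)))*b) - 1 = (b² + ((2 + b²)/(2*b²))*b) - 1 = (b² + (2 + b²)/(2*b)) - 1 = -1 + b² + (2 + b²)/(2*b))
√(-2882 + (-16 - I(1))*(-55)) = √(-2882 + (-16 - (-1 + 1/1 + 1² + (½)*1))*(-55)) = √(-2882 + (-16 - (-1 + 1 + 1 + ½))*(-55)) = √(-2882 + (-16 - 1*3/2)*(-55)) = √(-2882 + (-16 - 3/2)*(-55)) = √(-2882 - 35/2*(-55)) = √(-2882 + 1925/2) = √(-3839/2) = I*√7678/2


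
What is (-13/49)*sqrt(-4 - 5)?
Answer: -39*I/49 ≈ -0.79592*I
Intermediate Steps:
(-13/49)*sqrt(-4 - 5) = (-13*1/49)*sqrt(-9) = -39*I/49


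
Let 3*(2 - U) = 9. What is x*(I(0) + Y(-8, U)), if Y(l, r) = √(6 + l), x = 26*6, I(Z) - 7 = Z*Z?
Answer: 1092 + 156*I*√2 ≈ 1092.0 + 220.62*I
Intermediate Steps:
U = -1 (U = 2 - ⅓*9 = 2 - 3 = -1)
I(Z) = 7 + Z² (I(Z) = 7 + Z*Z = 7 + Z²)
x = 156
x*(I(0) + Y(-8, U)) = 156*((7 + 0²) + √(6 - 8)) = 156*((7 + 0) + √(-2)) = 156*(7 + I*√2) = 1092 + 156*I*√2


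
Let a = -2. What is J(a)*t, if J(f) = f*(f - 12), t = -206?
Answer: -5768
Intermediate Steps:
J(f) = f*(-12 + f)
J(a)*t = -2*(-12 - 2)*(-206) = -2*(-14)*(-206) = 28*(-206) = -5768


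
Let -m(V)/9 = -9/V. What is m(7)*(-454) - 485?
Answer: -40169/7 ≈ -5738.4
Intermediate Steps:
m(V) = 81/V (m(V) = -(-81)/V = 81/V)
m(7)*(-454) - 485 = (81/7)*(-454) - 485 = -36774/7 - 485 = -40169/7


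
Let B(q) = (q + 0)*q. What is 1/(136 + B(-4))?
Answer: 1/152 ≈ 0.0065789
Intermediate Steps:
B(q) = q² (B(q) = q*q = q²)
1/(136 + B(-4)) = 1/(136 + (-4)²) = 1/(136 + 16) = 1/152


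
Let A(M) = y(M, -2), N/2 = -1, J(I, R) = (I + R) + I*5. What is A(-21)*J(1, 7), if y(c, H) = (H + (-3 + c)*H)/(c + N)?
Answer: -26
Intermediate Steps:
J(I, R) = R + 6*I (J(I, R) = (I + R) + 5*I = R + 6*I)
N = -2 (N = 2*(-1) = -2)
y(c, H) = (H + H*(-3 + c))/(-2 + c) (y(c, H) = (H + (-3 + c)*H)/(c - 2) = (H + H*(-3 + c))/(-2 + c))
A(M) = -2
A(-21)*J(1, 7) = -2*(7 + 6*1) = -2*(7 + 6) = -2*13 = -26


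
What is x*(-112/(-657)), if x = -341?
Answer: -38192/657 ≈ -58.131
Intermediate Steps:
x*(-112/(-657)) = -(-38192)/(-657) = -(-38192)*(-1)/657 = -341*112/657 = -38192/657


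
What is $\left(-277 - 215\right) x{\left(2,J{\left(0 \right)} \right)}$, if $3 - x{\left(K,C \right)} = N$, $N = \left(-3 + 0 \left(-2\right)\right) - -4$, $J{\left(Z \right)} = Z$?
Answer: $-984$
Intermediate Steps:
$N = 1$ ($N = \left(-3 + 0\right) + 4 = -3 + 4 = 1$)
$x{\left(K,C \right)} = 2$ ($x{\left(K,C \right)} = 3 - 1 = 2$)
$\left(-277 - 215\right) x{\left(2,J{\left(0 \right)} \right)} = \left(-277 - 215\right) 2 = \left(-492\right) 2 = -984$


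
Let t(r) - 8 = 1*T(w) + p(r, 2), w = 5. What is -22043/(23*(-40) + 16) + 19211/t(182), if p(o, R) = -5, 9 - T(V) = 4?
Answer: 1096443/452 ≈ 2425.8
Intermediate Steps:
T(V) = 5 (T(V) = 9 - 1*4 = 9 - 4 = 5)
t(r) = 8 (t(r) = 8 + (1*5 - 5) = 8 + (5 - 5) = 8 + 0 = 8)
-22043/(23*(-40) + 16) + 19211/t(182) = -22043/(23*(-40) + 16) + 19211/8 = -22043/(-920 + 16) + 19211*(⅛) = -22043/(-904) + 19211/8 = -22043*(-1/904) + 19211/8 = 22043/904 + 19211/8 = 1096443/452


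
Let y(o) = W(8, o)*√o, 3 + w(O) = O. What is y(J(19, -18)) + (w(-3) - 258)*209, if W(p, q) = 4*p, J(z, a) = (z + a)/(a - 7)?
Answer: -55176 + 32*I/5 ≈ -55176.0 + 6.4*I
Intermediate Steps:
w(O) = -3 + O
J(z, a) = (a + z)/(-7 + a)
y(o) = 32*√o (y(o) = (4*8)*√o = 32*√o)
y(J(19, -18)) + (w(-3) - 258)*209 = 32*√((-18 + 19)/(-7 - 18)) + ((-3 - 3) - 258)*209 = 32*√(1/(-25)) + (-6 - 258)*209 = 32*√(-1/25*1) - 264*209 = 32*√(-1/25) - 55176 = 32*(I/5) - 55176 = 32*I/5 - 55176 = -55176 + 32*I/5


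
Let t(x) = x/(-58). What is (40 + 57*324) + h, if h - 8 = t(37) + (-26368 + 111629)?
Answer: 6019029/58 ≈ 1.0378e+5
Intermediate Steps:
t(x) = -x/58 (t(x) = x*(-1/58) = -x/58)
h = 4945565/58 (h = 8 + (-1/58*37 + (-26368 + 111629)) = 8 + (-37/58 + 85261) = 8 + 4945101/58 = 4945565/58 ≈ 85268.)
(40 + 57*324) + h = (40 + 57*324) + 4945565/58 = (40 + 18468) + 4945565/58 = 18508 + 4945565/58 = 6019029/58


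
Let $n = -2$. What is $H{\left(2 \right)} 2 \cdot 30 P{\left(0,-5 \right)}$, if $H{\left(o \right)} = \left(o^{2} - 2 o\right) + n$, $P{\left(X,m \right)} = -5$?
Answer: $600$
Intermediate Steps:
$H{\left(o \right)} = -2 + o^{2} - 2 o$ ($H{\left(o \right)} = \left(o^{2} - 2 o\right) - 2 = -2 + o^{2} - 2 o$)
$H{\left(2 \right)} 2 \cdot 30 P{\left(0,-5 \right)} = \left(-2 + 2^{2} - 4\right) 2 \cdot 30 \left(-5\right) = \left(-2 + 4 - 4\right) 60 \left(-5\right) = \left(-2\right) \left(-300\right) = 600$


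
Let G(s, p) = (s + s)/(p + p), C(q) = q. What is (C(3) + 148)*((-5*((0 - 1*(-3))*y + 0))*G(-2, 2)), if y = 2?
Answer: 4530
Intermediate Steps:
G(s, p) = s/p (G(s, p) = (2*s)/((2*p)) = (2*s)*(1/(2*p)) = s/p)
(C(3) + 148)*((-5*((0 - 1*(-3))*y + 0))*G(-2, 2)) = (3 + 148)*((-5*((0 - 1*(-3))*2 + 0))*(-2/2)) = 151*((-5*((0 + 3)*2 + 0))*(-2*½)) = 151*(-5*(3*2 + 0)*(-1)) = 151*(-5*(6 + 0)*(-1)) = 151*(-5*6*(-1)) = 151*(-30*(-1)) = 151*30 = 4530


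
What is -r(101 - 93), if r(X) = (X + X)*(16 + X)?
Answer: -384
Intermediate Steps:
r(X) = 2*X*(16 + X) (r(X) = (2*X)*(16 + X) = 2*X*(16 + X))
-r(101 - 93) = -2*(101 - 93)*(16 + (101 - 93)) = -2*8*(16 + 8) = -2*8*24 = -1*384 = -384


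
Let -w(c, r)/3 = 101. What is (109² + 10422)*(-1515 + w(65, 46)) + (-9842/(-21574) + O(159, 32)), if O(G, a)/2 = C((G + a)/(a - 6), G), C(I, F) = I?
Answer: -812274822712/20033 ≈ -4.0547e+7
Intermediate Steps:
w(c, r) = -303 (w(c, r) = -3*101 = -303)
O(G, a) = 2*(G + a)/(-6 + a) (O(G, a) = 2*((G + a)/(a - 6)) = 2*((G + a)/(-6 + a)) = 2*(G + a)/(-6 + a))
(109² + 10422)*(-1515 + w(65, 46)) + (-9842/(-21574) + O(159, 32)) = (109² + 10422)*(-1515 - 303) + (-9842/(-21574) + 2*(159 + 32)/(-6 + 32)) = (11881 + 10422)*(-1818) + (-9842*(-1/21574) + 2*191/26) = 22303*(-1818) + (703/1541 + 2*(1/26)*191) = -40546854 + (703/1541 + 191/13) = -40546854 + 303470/20033 = -812274822712/20033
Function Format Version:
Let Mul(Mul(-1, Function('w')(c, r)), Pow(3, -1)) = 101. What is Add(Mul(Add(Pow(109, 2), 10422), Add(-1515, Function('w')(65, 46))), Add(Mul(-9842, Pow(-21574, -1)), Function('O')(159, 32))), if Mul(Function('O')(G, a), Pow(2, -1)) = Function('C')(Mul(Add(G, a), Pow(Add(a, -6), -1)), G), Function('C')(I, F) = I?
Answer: Rational(-812274822712, 20033) ≈ -4.0547e+7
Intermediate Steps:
Function('w')(c, r) = -303 (Function('w')(c, r) = Mul(-3, 101) = -303)
Function('O')(G, a) = Mul(2, Pow(Add(-6, a), -1), Add(G, a)) (Function('O')(G, a) = Mul(2, Mul(Add(G, a), Pow(Add(a, -6), -1))) = Mul(2, Mul(Add(G, a), Pow(Add(-6, a), -1))) = Mul(2, Mul(Pow(Add(-6, a), -1), Add(G, a))) = Mul(2, Pow(Add(-6, a), -1), Add(G, a)))
Add(Mul(Add(Pow(109, 2), 10422), Add(-1515, Function('w')(65, 46))), Add(Mul(-9842, Pow(-21574, -1)), Function('O')(159, 32))) = Add(Mul(Add(Pow(109, 2), 10422), Add(-1515, -303)), Add(Mul(-9842, Pow(-21574, -1)), Mul(2, Pow(Add(-6, 32), -1), Add(159, 32)))) = Add(Mul(Add(11881, 10422), -1818), Add(Mul(-9842, Rational(-1, 21574)), Mul(2, Pow(26, -1), 191))) = Add(Mul(22303, -1818), Add(Rational(703, 1541), Mul(2, Rational(1, 26), 191))) = Add(-40546854, Add(Rational(703, 1541), Rational(191, 13))) = Add(-40546854, Rational(303470, 20033)) = Rational(-812274822712, 20033)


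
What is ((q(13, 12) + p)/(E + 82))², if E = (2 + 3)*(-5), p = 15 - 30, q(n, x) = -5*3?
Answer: 100/361 ≈ 0.27701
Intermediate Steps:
q(n, x) = -15
p = -15
E = -25 (E = 5*(-5) = -25)
((q(13, 12) + p)/(E + 82))² = ((-15 - 15)/(-25 + 82))² = (-30/57)² = (-30*1/57)² = (-10/19)² = 100/361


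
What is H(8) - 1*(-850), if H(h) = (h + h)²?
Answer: 1106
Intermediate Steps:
H(h) = 4*h² (H(h) = (2*h)² = 4*h²)
H(8) - 1*(-850) = 4*8² - 1*(-850) = 4*64 + 850 = 256 + 850 = 1106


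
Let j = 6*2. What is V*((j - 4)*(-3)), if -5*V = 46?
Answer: 1104/5 ≈ 220.80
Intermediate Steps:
V = -46/5 (V = -⅕*46 = -46/5 ≈ -9.2000)
j = 12
V*((j - 4)*(-3)) = -46*(12 - 4)*(-3)/5 = -368*(-3)/5 = -46/5*(-24) = 1104/5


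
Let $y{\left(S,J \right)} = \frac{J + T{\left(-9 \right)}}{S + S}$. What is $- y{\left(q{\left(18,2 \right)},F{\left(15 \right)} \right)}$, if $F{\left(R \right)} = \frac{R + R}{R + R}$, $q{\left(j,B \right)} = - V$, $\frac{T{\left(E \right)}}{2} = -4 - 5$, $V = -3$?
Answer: $\frac{17}{6} \approx 2.8333$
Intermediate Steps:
$T{\left(E \right)} = -18$ ($T{\left(E \right)} = 2 \left(-4 - 5\right) = 2 \left(-9\right) = -18$)
$q{\left(j,B \right)} = 3$ ($q{\left(j,B \right)} = \left(-1\right) \left(-3\right) = 3$)
$F{\left(R \right)} = 1$ ($F{\left(R \right)} = \frac{2 R}{2 R} = 2 R \frac{1}{2 R} = 1$)
$y{\left(S,J \right)} = \frac{-18 + J}{2 S}$ ($y{\left(S,J \right)} = \frac{J - 18}{S + S} = \frac{-18 + J}{2 S}$)
$- y{\left(q{\left(18,2 \right)},F{\left(15 \right)} \right)} = - \frac{-18 + 1}{2 \cdot 3} = - \frac{-17}{2 \cdot 3} = \left(-1\right) \left(- \frac{17}{6}\right) = \frac{17}{6}$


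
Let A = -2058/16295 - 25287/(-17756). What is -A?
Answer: -375509817/289334020 ≈ -1.2978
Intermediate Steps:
A = 375509817/289334020 (A = -2058*1/16295 - 25287*(-1/17756) = -2058/16295 + 25287/17756 = 375509817/289334020 ≈ 1.2978)
-A = -1*375509817/289334020 = -375509817/289334020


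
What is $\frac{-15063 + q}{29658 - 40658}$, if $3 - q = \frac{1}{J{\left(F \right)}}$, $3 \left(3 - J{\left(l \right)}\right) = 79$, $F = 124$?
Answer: $\frac{1054197}{770000} \approx 1.3691$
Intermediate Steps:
$J{\left(l \right)} = - \frac{70}{3}$ ($J{\left(l \right)} = 3 - \frac{79}{3} = - \frac{70}{3}$)
$q = \frac{213}{70}$ ($q = 3 - \frac{1}{- \frac{70}{3}} = 3 - - \frac{3}{70} = 3 + \frac{3}{70} = \frac{213}{70} \approx 3.0429$)
$\frac{-15063 + q}{29658 - 40658} = \frac{-15063 + \frac{213}{70}}{29658 - 40658} = - \frac{1054197}{70 \left(-11000\right)} = \left(- \frac{1054197}{70}\right) \left(- \frac{1}{11000}\right) = \frac{1054197}{770000}$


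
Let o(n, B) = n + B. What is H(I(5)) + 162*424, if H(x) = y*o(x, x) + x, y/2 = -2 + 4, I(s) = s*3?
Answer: 68823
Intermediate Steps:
I(s) = 3*s
y = 4 (y = 2*(-2 + 4) = 2*2 = 4)
o(n, B) = B + n
H(x) = 9*x (H(x) = 4*(x + x) + x = 4*(2*x) + x = 8*x + x = 9*x)
H(I(5)) + 162*424 = 9*(3*5) + 162*424 = 9*15 + 68688 = 135 + 68688 = 68823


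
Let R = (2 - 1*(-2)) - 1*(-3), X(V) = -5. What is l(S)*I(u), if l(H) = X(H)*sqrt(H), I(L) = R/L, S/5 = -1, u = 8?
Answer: -35*I*sqrt(5)/8 ≈ -9.7828*I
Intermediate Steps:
S = -5 (S = 5*(-1) = -5)
R = 7 (R = (2 + 2) + 3 = 4 + 3 = 7)
I(L) = 7/L
l(H) = -5*sqrt(H)
l(S)*I(u) = (-5*I*sqrt(5))*(7/8) = (-5*I*sqrt(5))*(7*(1/8)) = -5*I*sqrt(5)*(7/8) = -35*I*sqrt(5)/8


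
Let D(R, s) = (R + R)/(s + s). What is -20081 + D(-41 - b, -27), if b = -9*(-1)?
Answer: -542137/27 ≈ -20079.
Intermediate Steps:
b = 9
D(R, s) = R/s (D(R, s) = (2*R)/((2*s)) = (2*R)*(1/(2*s)) = R/s)
-20081 + D(-41 - b, -27) = -20081 + (-41 - 1*9)/(-27) = -20081 + (-41 - 9)*(-1/27) = -20081 - 50*(-1/27) = -20081 + 50/27 = -542137/27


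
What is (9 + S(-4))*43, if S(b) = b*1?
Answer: 215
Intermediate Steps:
S(b) = b
(9 + S(-4))*43 = (9 - 4)*43 = 5*43 = 215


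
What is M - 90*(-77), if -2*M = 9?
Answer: 13851/2 ≈ 6925.5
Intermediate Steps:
M = -9/2 (M = -1/2*9 = -9/2 ≈ -4.5000)
M - 90*(-77) = -9/2 - 90*(-77) = -9/2 + 6930 = 13851/2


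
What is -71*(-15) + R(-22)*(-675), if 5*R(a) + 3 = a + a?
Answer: 7410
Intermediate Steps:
R(a) = -3/5 + 2*a/5 (R(a) = -3/5 + (a + a)/5 = -3/5 + (2*a)/5 = -3/5 + 2*a/5)
-71*(-15) + R(-22)*(-675) = -71*(-15) + (-3/5 + (2/5)*(-22))*(-675) = 1065 + (-3/5 - 44/5)*(-675) = 1065 - 47/5*(-675) = 1065 + 6345 = 7410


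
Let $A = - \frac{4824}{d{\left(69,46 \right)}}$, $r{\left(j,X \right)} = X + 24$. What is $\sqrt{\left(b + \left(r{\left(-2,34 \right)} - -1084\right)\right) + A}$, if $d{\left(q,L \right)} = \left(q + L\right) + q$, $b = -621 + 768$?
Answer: $\frac{2 \sqrt{167003}}{23} \approx 35.536$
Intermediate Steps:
$b = 147$
$d{\left(q,L \right)} = L + 2 q$ ($d{\left(q,L \right)} = \left(L + q\right) + q = L + 2 q$)
$r{\left(j,X \right)} = 24 + X$
$A = - \frac{603}{23}$ ($A = - \frac{4824}{46 + 2 \cdot 69} = - \frac{4824}{46 + 138} = - \frac{4824}{184} = \left(-4824\right) \frac{1}{184} = - \frac{603}{23} \approx -26.217$)
$\sqrt{\left(b + \left(r{\left(-2,34 \right)} - -1084\right)\right) + A} = \sqrt{\left(147 + \left(\left(24 + 34\right) - -1084\right)\right) - \frac{603}{23}} = \sqrt{\left(147 + \left(58 + 1084\right)\right) - \frac{603}{23}} = \sqrt{\left(147 + 1142\right) - \frac{603}{23}} = \sqrt{1289 - \frac{603}{23}} = \sqrt{\frac{29044}{23}} = \frac{2 \sqrt{167003}}{23}$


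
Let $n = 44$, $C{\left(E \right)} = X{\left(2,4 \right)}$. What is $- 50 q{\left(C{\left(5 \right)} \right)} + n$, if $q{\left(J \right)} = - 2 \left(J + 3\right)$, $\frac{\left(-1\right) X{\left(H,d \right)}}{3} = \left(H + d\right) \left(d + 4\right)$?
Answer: $-14056$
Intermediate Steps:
$X{\left(H,d \right)} = - 3 \left(4 + d\right) \left(H + d\right)$ ($X{\left(H,d \right)} = - 3 \left(H + d\right) \left(d + 4\right) = - 3 \left(H + d\right) \left(4 + d\right) = - 3 \left(4 + d\right) \left(H + d\right)$)
$C{\left(E \right)} = -144$ ($C{\left(E \right)} = \left(-12\right) 2 - 48 - 3 \cdot 4^{2} - 6 \cdot 4 = -24 - 48 - 48 - 24 = -144$)
$q{\left(J \right)} = -6 - 2 J$ ($q{\left(J \right)} = - 2 \left(3 + J\right) = -6 - 2 J$)
$- 50 q{\left(C{\left(5 \right)} \right)} + n = - 50 \left(-6 - -288\right) + 44 = - 50 \left(-6 + 288\right) + 44 = \left(-50\right) 282 + 44 = -14100 + 44 = -14056$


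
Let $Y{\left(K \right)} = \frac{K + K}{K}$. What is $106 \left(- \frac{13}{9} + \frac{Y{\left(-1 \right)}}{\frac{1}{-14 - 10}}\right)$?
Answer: $- \frac{47170}{9} \approx -5241.1$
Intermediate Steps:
$Y{\left(K \right)} = 2$ ($Y{\left(K \right)} = \frac{2 K}{K} = 2$)
$106 \left(- \frac{13}{9} + \frac{Y{\left(-1 \right)}}{\frac{1}{-14 - 10}}\right) = 106 \left(- \frac{13}{9} + \frac{2}{\frac{1}{-14 - 10}}\right) = 106 \left(\left(-13\right) \frac{1}{9} + \frac{2}{\frac{1}{-24}}\right) = 106 \left(- \frac{13}{9} + \frac{2}{- \frac{1}{24}}\right) = 106 \left(- \frac{13}{9} + 2 \left(-24\right)\right) = 106 \left(- \frac{13}{9} - 48\right) = 106 \left(- \frac{445}{9}\right) = - \frac{47170}{9}$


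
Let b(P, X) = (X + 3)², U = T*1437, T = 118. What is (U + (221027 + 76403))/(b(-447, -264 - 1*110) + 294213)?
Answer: 233498/215927 ≈ 1.0814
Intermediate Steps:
U = 169566 (U = 118*1437 = 169566)
b(P, X) = (3 + X)²
(U + (221027 + 76403))/(b(-447, -264 - 1*110) + 294213) = (169566 + (221027 + 76403))/((3 + (-264 - 1*110))² + 294213) = (169566 + 297430)/((3 + (-264 - 110))² + 294213) = 466996/((3 - 374)² + 294213) = 466996/((-371)² + 294213) = 466996/(137641 + 294213) = 466996/431854 = 466996*(1/431854) = 233498/215927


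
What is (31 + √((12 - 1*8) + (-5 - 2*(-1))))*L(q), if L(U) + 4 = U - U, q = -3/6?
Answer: -128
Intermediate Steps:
q = -½ (q = -3*⅙ = -½ ≈ -0.50000)
L(U) = -4 (L(U) = -4 + (U - U) = -4 + 0 = -4)
(31 + √((12 - 1*8) + (-5 - 2*(-1))))*L(q) = (31 + √((12 - 1*8) + (-5 - 2*(-1))))*(-4) = (31 + √((12 - 8) + (-5 + 2)))*(-4) = (31 + √(4 - 3))*(-4) = (31 + √1)*(-4) = (31 + 1)*(-4) = 32*(-4) = -128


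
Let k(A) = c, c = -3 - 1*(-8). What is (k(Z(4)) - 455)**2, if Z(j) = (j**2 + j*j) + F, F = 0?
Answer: 202500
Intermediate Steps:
Z(j) = 2*j**2 (Z(j) = (j**2 + j*j) + 0 = (j**2 + j**2) + 0 = 2*j**2 + 0 = 2*j**2)
c = 5 (c = -3 + 8 = 5)
k(A) = 5
(k(Z(4)) - 455)**2 = (5 - 455)**2 = (-450)**2 = 202500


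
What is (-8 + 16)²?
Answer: 64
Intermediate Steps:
(-8 + 16)² = 8² = 64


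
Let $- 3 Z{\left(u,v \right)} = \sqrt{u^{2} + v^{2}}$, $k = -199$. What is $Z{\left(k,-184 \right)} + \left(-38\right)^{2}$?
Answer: $1444 - \frac{\sqrt{73457}}{3} \approx 1353.7$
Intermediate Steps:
$Z{\left(u,v \right)} = - \frac{\sqrt{u^{2} + v^{2}}}{3}$
$Z{\left(k,-184 \right)} + \left(-38\right)^{2} = - \frac{\sqrt{\left(-199\right)^{2} + \left(-184\right)^{2}}}{3} + \left(-38\right)^{2} = - \frac{\sqrt{39601 + 33856}}{3} + 1444 = - \frac{\sqrt{73457}}{3} + 1444 = 1444 - \frac{\sqrt{73457}}{3}$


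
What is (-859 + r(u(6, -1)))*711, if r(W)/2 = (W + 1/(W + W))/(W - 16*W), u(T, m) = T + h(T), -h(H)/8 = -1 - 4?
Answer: -6462727641/10580 ≈ -6.1084e+5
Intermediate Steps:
h(H) = 40 (h(H) = -8*(-1 - 4) = -8*(-5) = 40)
u(T, m) = 40 + T (u(T, m) = T + 40 = 40 + T)
r(W) = -2*(W + 1/(2*W))/(15*W) (r(W) = 2*((W + 1/(W + W))/(W - 16*W)) = 2*((W + 1/(2*W))/((-15*W))) = 2*((W + 1/(2*W))*(-1/(15*W))) = 2*(-(W + 1/(2*W))/(15*W)) = -2*(W + 1/(2*W))/(15*W))
(-859 + r(u(6, -1)))*711 = (-859 + (-2/15 - 1/(15*(40 + 6)**2)))*711 = (-859 + (-2/15 - 1/15/46**2))*711 = (-859 + (-2/15 - 1/15*1/2116))*711 = (-859 + (-2/15 - 1/31740))*711 = (-859 - 1411/10580)*711 = -9089631/10580*711 = -6462727641/10580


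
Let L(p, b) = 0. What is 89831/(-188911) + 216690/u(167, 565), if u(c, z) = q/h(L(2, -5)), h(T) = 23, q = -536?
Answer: -470778007493/50628148 ≈ -9298.7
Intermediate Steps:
u(c, z) = -536/23
89831/(-188911) + 216690/u(167, 565) = 89831/(-188911) + 216690/(-536/23) = 89831*(-1/188911) + 216690*(-23/536) = -89831/188911 - 2491935/268 = -470778007493/50628148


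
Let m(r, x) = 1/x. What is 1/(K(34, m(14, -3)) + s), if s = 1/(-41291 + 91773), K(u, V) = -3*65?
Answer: -50482/9843989 ≈ -0.0051282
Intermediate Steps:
K(u, V) = -195
s = 1/50482 ≈ 1.9809e-5
1/(K(34, m(14, -3)) + s) = 1/(-195 + 1/50482) = 1/(-9843989/50482) = -50482/9843989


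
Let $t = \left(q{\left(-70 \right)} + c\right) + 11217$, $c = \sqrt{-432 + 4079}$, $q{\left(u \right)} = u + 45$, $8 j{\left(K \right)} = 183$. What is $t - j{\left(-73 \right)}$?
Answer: $\frac{89353}{8} + \sqrt{3647} \approx 11230.0$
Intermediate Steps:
$j{\left(K \right)} = \frac{183}{8}$ ($j{\left(K \right)} = \frac{1}{8} \cdot 183 = \frac{183}{8}$)
$q{\left(u \right)} = 45 + u$
$c = \sqrt{3647} \approx 60.39$
$t = 11192 + \sqrt{3647}$ ($t = \left(\left(45 - 70\right) + \sqrt{3647}\right) + 11217 = \left(-25 + \sqrt{3647}\right) + 11217 = 11192 + \sqrt{3647} \approx 11252.0$)
$t - j{\left(-73 \right)} = \left(11192 + \sqrt{3647}\right) - \frac{183}{8} = \frac{89353}{8} + \sqrt{3647}$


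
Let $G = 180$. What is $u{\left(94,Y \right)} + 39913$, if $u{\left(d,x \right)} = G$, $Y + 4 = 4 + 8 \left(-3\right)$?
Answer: $40093$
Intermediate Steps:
$Y = -24$ ($Y = -4 + \left(4 + 8 \left(-3\right)\right) = -4 + \left(4 - 24\right) = -4 - 20 = -24$)
$u{\left(d,x \right)} = 180$
$u{\left(94,Y \right)} + 39913 = 180 + 39913 = 40093$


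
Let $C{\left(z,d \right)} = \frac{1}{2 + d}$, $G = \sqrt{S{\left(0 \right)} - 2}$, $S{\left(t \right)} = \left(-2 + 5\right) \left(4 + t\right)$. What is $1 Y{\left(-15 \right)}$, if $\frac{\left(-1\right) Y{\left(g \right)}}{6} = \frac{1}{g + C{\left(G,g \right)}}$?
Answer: $\frac{39}{98} \approx 0.39796$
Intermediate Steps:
$S{\left(t \right)} = 12 + 3 t$ ($S{\left(t \right)} = 3 \left(4 + t\right) = 12 + 3 t$)
$G = \sqrt{10}$ ($G = \sqrt{\left(12 + 3 \cdot 0\right) - 2} = \sqrt{\left(12 + 0\right) - 2} = \sqrt{12 - 2} = \sqrt{10} \approx 3.1623$)
$Y{\left(g \right)} = - \frac{6}{g + \frac{1}{2 + g}}$
$1 Y{\left(-15 \right)} = 1 \frac{6 \left(-2 - -15\right)}{1 - 15 \left(2 - 15\right)} = 1 \frac{6 \left(-2 + 15\right)}{1 - -195} = 1 \cdot 6 \frac{1}{1 + 195} \cdot 13 = 1 \cdot 6 \cdot \frac{1}{196} \cdot 13 = 1 \cdot \frac{39}{98} = \frac{39}{98}$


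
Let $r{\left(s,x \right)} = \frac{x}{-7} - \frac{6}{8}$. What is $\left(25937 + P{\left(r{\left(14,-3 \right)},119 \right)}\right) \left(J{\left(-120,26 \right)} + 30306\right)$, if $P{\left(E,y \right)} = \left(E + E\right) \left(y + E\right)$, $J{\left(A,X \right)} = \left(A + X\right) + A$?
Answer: $\frac{76263637631}{98} \approx 7.782 \cdot 10^{8}$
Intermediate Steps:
$J{\left(A,X \right)} = X + 2 A$
$r{\left(s,x \right)} = - \frac{3}{4} - \frac{x}{7}$ ($r{\left(s,x \right)} = x \left(- \frac{1}{7}\right) - \frac{3}{4} = - \frac{x}{7} - \frac{3}{4} = - \frac{3}{4} - \frac{x}{7}$)
$P{\left(E,y \right)} = 2 E \left(E + y\right)$
$\left(25937 + P{\left(r{\left(14,-3 \right)},119 \right)}\right) \left(J{\left(-120,26 \right)} + 30306\right) = \left(25937 + 2 \left(- \frac{3}{4} - - \frac{3}{7}\right) \left(\left(- \frac{3}{4} - - \frac{3}{7}\right) + 119\right)\right) \left(\left(26 + 2 \left(-120\right)\right) + 30306\right) = \left(25937 + 2 \left(- \frac{3}{4} + \frac{3}{7}\right) \left(\left(- \frac{3}{4} + \frac{3}{7}\right) + 119\right)\right) \left(\left(26 - 240\right) + 30306\right) = \left(25937 + 2 \left(- \frac{9}{28}\right) \left(- \frac{9}{28} + 119\right)\right) \left(-214 + 30306\right) = \left(25937 + 2 \left(- \frac{9}{28}\right) \frac{3323}{28}\right) 30092 = \left(25937 - \frac{29907}{392}\right) 30092 = \frac{10137397}{392} \cdot 30092 = \frac{76263637631}{98}$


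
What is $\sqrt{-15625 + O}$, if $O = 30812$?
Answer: $\sqrt{15187} \approx 123.24$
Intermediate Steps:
$\sqrt{-15625 + O} = \sqrt{-15625 + 30812} = \sqrt{15187}$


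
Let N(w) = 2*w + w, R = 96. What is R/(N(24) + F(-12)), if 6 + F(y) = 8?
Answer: 48/37 ≈ 1.2973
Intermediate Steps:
F(y) = 2 (F(y) = -6 + 8 = 2)
N(w) = 3*w
R/(N(24) + F(-12)) = 96/(3*24 + 2) = 96/(72 + 2) = 96/74 = (1/74)*96 = 48/37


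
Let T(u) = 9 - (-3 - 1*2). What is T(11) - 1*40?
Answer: -26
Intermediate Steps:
T(u) = 14 (T(u) = 9 - (-3 - 2) = 9 - 1*(-5) = 9 + 5 = 14)
T(11) - 1*40 = 14 - 1*40 = 14 - 40 = -26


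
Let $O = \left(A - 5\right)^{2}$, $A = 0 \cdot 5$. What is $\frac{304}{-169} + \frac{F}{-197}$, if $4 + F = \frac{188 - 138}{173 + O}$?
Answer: $- \frac{5866213}{3296007} \approx -1.7798$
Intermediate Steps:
$A = 0$
$O = 25$ ($O = \left(0 - 5\right)^{2} = \left(-5\right)^{2} = 25$)
$F = - \frac{371}{99}$ ($F = -4 + \frac{188 - 138}{173 + 25} = -4 + \frac{50}{198} = -4 + 50 \cdot \frac{1}{198} = -4 + \frac{25}{99} = - \frac{371}{99} \approx -3.7475$)
$\frac{304}{-169} + \frac{F}{-197} = \frac{304}{-169} - \frac{371}{99 \left(-197\right)} = 304 \left(- \frac{1}{169}\right) - - \frac{371}{19503} = - \frac{304}{169} + \frac{371}{19503} = - \frac{5866213}{3296007}$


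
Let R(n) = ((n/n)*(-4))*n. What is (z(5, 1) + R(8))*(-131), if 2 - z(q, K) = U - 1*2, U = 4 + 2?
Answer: 4454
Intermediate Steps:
U = 6
z(q, K) = -2 (z(q, K) = 2 - (6 - 1*2) = 2 - (6 - 2) = 2 - 1*4 = 2 - 4 = -2)
R(n) = -4*n (R(n) = (1*(-4))*n = -4*n)
(z(5, 1) + R(8))*(-131) = (-2 - 4*8)*(-131) = (-2 - 32)*(-131) = -34*(-131) = 4454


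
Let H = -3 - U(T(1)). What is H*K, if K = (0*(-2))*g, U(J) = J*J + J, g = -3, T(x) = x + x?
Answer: 0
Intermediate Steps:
T(x) = 2*x
U(J) = J + J**2 (U(J) = J**2 + J = J + J**2)
K = 0 (K = (0*(-2))*(-3) = 0*(-3) = 0)
H = -9 (H = -3 - 2*1*(1 + 2*1) = -3 - 2*(1 + 2) = -3 - 2*3 = -3 - 1*6 = -3 - 6 = -9)
H*K = -9*0 = 0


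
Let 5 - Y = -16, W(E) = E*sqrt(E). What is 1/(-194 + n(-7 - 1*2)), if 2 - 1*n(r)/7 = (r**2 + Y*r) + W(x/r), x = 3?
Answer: 15552/8958001 - 21*I*sqrt(3)/8958001 ≈ 0.0017361 - 4.0604e-6*I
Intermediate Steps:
W(E) = E**(3/2)
Y = 21 (Y = 5 - 1*(-16) = 5 + 16 = 21)
n(r) = 14 - 147*r - 7*r**2 - 21*sqrt(3)*(1/r)**(3/2) (n(r) = 14 - 7*((r**2 + 21*r) + (3/r)**(3/2)) = 14 - 7*((r**2 + 21*r) + 3*sqrt(3)*(1/r)**(3/2)) = 14 - 7*(r**2 + 21*r + 3*sqrt(3)*(1/r)**(3/2)) = 14 + (-147*r - 7*r**2 - 21*sqrt(3)*(1/r)**(3/2)) = 14 - 147*r - 7*r**2 - 21*sqrt(3)*(1/r)**(3/2))
1/(-194 + n(-7 - 1*2)) = 1/(-194 + (14 - 147*(-7 - 1*2) - 7*(-7 - 1*2)**2 - 21*sqrt(3)*(1/(-7 - 1*2))**(3/2))) = 1/(-194 + (14 - 147*(-7 - 2) - 7*(-7 - 2)**2 - 21*sqrt(3)*(1/(-7 - 2))**(3/2))) = 1/(-194 + (14 - 147*(-9) - 7*(-9)**2 - 21*sqrt(3)*(1/(-9))**(3/2))) = 1/(-194 + (14 + 1323 - 7*81 - 21*sqrt(3)*(-1/9)**(3/2))) = 1/(-194 + (14 + 1323 - 567 - 21*sqrt(3)*(-I/27))) = 1/(-194 + (14 + 1323 - 567 + 7*I*sqrt(3)/9)) = 1/(-194 + (770 + 7*I*sqrt(3)/9)) = 1/(576 + 7*I*sqrt(3)/9)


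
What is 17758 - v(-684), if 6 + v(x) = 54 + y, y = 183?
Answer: 17527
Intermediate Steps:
v(x) = 231 (v(x) = -6 + (54 + 183) = -6 + 237 = 231)
17758 - v(-684) = 17758 - 1*231 = 17758 - 231 = 17527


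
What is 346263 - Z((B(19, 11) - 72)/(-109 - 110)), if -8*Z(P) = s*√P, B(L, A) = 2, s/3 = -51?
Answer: 346263 - 51*√15330/584 ≈ 3.4625e+5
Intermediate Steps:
s = -153 (s = 3*(-51) = -153)
Z(P) = 153*√P/8 (Z(P) = -(-153)*√P/8 = 153*√P/8)
346263 - Z((B(19, 11) - 72)/(-109 - 110)) = 346263 - 153*√((2 - 72)/(-109 - 110))/8 = 346263 - 153*√(-70/(-219))/8 = 346263 - 153*√(-70*(-1/219))/8 = 346263 - 153*√(70/219)/8 = 346263 - 153*√15330/219/8 = 346263 - 51*√15330/584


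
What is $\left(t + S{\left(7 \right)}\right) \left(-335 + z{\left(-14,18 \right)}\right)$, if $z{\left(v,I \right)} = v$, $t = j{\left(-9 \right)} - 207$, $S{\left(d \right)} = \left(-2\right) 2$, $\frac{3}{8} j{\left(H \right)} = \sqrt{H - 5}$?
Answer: $73639 - \frac{2792 i \sqrt{14}}{3} \approx 73639.0 - 3482.2 i$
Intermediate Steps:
$j{\left(H \right)} = \frac{8 \sqrt{-5 + H}}{3}$ ($j{\left(H \right)} = \frac{8 \sqrt{H - 5}}{3} = \frac{8 \sqrt{-5 + H}}{3}$)
$S{\left(d \right)} = -4$
$t = -207 + \frac{8 i \sqrt{14}}{3}$ ($t = \frac{8 \sqrt{-5 - 9}}{3} - 207 = \frac{8 \sqrt{-14}}{3} - 207 = \frac{8 i \sqrt{14}}{3} - 207 = -207 + \frac{8 i \sqrt{14}}{3} \approx -207.0 + 9.9778 i$)
$\left(t + S{\left(7 \right)}\right) \left(-335 + z{\left(-14,18 \right)}\right) = \left(\left(-207 + \frac{8 i \sqrt{14}}{3}\right) - 4\right) \left(-335 - 14\right) = \left(-211 + \frac{8 i \sqrt{14}}{3}\right) \left(-349\right) = 73639 - \frac{2792 i \sqrt{14}}{3}$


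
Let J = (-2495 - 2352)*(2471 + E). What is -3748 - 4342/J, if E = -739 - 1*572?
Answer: -10536600309/2811260 ≈ -3748.0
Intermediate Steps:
E = -1311 (E = -739 - 572 = -1311)
J = -5622520 (J = (-2495 - 2352)*(2471 - 1311) = -4847*1160 = -5622520)
-3748 - 4342/J = -3748 - 4342/(-5622520) = -3748 - 4342*(-1/5622520) = -3748 + 2171/2811260 = -10536600309/2811260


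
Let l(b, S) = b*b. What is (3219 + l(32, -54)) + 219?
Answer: 4462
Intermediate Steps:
l(b, S) = b**2
(3219 + l(32, -54)) + 219 = (3219 + 32**2) + 219 = (3219 + 1024) + 219 = 4243 + 219 = 4462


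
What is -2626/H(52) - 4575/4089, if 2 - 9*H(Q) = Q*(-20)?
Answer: -16901096/710123 ≈ -23.800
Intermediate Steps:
H(Q) = 2/9 + 20*Q/9 (H(Q) = 2/9 - Q*(-20)/9 = 2/9 - (-20)*Q/9 = 2/9 + 20*Q/9)
-2626/H(52) - 4575/4089 = -2626/(2/9 + (20/9)*52) - 4575/4089 = -2626/(2/9 + 1040/9) - 4575*1/4089 = -2626/1042/9 - 1525/1363 = -2626*9/1042 - 1525/1363 = -11817/521 - 1525/1363 = -16901096/710123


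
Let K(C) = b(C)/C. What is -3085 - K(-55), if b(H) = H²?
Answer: -3030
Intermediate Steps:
K(C) = C (K(C) = C²/C = C)
-3085 - K(-55) = -3085 - 1*(-55) = -3085 + 55 = -3030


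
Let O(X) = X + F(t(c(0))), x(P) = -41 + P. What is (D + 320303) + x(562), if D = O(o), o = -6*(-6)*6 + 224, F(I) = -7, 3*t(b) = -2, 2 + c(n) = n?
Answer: 321257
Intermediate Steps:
c(n) = -2 + n
t(b) = -2/3 (t(b) = (1/3)*(-2) = -2/3)
o = 440 (o = 36*6 + 224 = 216 + 224 = 440)
O(X) = -7 + X (O(X) = X - 7 = -7 + X)
D = 433 (D = -7 + 440 = 433)
(D + 320303) + x(562) = (433 + 320303) + (-41 + 562) = 320736 + 521 = 321257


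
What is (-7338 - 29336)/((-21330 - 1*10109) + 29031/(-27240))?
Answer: 332999920/285475797 ≈ 1.1665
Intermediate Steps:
(-7338 - 29336)/((-21330 - 1*10109) + 29031/(-27240)) = -36674/((-21330 - 10109) + 29031*(-1/27240)) = -36674/(-31439 - 9677/9080) = -36674/(-285475797/9080) = -36674*(-9080/285475797) = 332999920/285475797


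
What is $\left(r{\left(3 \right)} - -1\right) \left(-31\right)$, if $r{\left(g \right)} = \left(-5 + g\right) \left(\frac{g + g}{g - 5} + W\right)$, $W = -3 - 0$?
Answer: $-403$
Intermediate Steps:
$W = -3$ ($W = -3 + 0 = -3$)
$r{\left(g \right)} = \left(-5 + g\right) \left(-3 + \frac{2 g}{-5 + g}\right)$ ($r{\left(g \right)} = \left(-5 + g\right) \left(\frac{g + g}{g - 5} - 3\right) = \left(-5 + g\right) \left(\frac{2 g}{-5 + g} - 3\right) = \left(-5 + g\right) \left(-3 + \frac{2 g}{-5 + g}\right)$)
$\left(r{\left(3 \right)} - -1\right) \left(-31\right) = \left(\left(15 - 3\right) - -1\right) \left(-31\right) = \left(\left(15 - 3\right) + \left(-24 + 25\right)\right) \left(-31\right) = \left(12 + 1\right) \left(-31\right) = 13 \left(-31\right) = -403$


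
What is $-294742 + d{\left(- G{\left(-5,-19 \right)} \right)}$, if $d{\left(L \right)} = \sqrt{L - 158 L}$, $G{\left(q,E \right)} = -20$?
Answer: $-294742 + 2 i \sqrt{785} \approx -2.9474 \cdot 10^{5} + 56.036 i$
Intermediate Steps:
$d{\left(L \right)} = \sqrt{157} \sqrt{- L}$ ($d{\left(L \right)} = \sqrt{- 157 L} = \sqrt{157} \sqrt{- L}$)
$-294742 + d{\left(- G{\left(-5,-19 \right)} \right)} = -294742 + \sqrt{157} \sqrt{- \left(-1\right) \left(-20\right)} = -294742 + \sqrt{157} \sqrt{\left(-1\right) 20} = -294742 + \sqrt{157} \sqrt{-20} = -294742 + \sqrt{157} \cdot 2 i \sqrt{5} = -294742 + 2 i \sqrt{785}$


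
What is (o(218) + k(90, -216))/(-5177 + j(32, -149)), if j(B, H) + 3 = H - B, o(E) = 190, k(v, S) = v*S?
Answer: 19250/5361 ≈ 3.5907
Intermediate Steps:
k(v, S) = S*v
j(B, H) = -3 + H - B (j(B, H) = -3 + (H - B) = -3 + H - B)
(o(218) + k(90, -216))/(-5177 + j(32, -149)) = (190 - 216*90)/(-5177 + (-3 - 149 - 1*32)) = (190 - 19440)/(-5177 + (-3 - 149 - 32)) = -19250/(-5177 - 184) = -19250/(-5361) = -19250*(-1/5361) = 19250/5361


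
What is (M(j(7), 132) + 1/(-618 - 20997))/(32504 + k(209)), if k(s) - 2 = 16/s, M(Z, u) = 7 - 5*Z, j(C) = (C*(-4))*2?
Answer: 58933288/6674879025 ≈ 0.0088291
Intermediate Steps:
j(C) = -8*C (j(C) = -4*C*2 = -8*C)
k(s) = 2 + 16/s
(M(j(7), 132) + 1/(-618 - 20997))/(32504 + k(209)) = ((7 - (-40)*7) + 1/(-618 - 20997))/(32504 + (2 + 16/209)) = ((7 - 5*(-56)) + 1/(-21615))/(32504 + (2 + 16*(1/209))) = ((7 + 280) - 1/21615)/(32504 + (2 + 16/209)) = (287 - 1/21615)/(32504 + 434/209) = 6203504/(21615*(6793770/209)) = (6203504/21615)*(209/6793770) = 58933288/6674879025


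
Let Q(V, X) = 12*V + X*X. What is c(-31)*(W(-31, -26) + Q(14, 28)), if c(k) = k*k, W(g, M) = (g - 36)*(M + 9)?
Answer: 2009451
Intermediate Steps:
W(g, M) = (-36 + g)*(9 + M)
Q(V, X) = X² + 12*V (Q(V, X) = 12*V + X² = X² + 12*V)
c(k) = k²
c(-31)*(W(-31, -26) + Q(14, 28)) = (-31)²*((-324 - 36*(-26) + 9*(-31) - 26*(-31)) + (28² + 12*14)) = 961*((-324 + 936 - 279 + 806) + (784 + 168)) = 961*(1139 + 952) = 961*2091 = 2009451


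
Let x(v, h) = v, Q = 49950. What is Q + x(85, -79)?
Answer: 50035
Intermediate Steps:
Q + x(85, -79) = 49950 + 85 = 50035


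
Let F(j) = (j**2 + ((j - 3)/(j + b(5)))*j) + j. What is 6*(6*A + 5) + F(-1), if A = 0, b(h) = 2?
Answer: 34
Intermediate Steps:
F(j) = j + j**2 + j*(-3 + j)/(2 + j) (F(j) = (j**2 + ((j - 3)/(j + 2))*j) + j = (j**2 + ((-3 + j)/(2 + j))*j) + j = (j**2 + j*(-3 + j)/(2 + j)) + j = j + j**2 + j*(-3 + j)/(2 + j))
6*(6*A + 5) + F(-1) = 6*(6*0 + 5) - (-1 + (-1)**2 + 4*(-1))/(2 - 1) = 6*(0 + 5) - 1*(-1 + 1 - 4)/1 = 6*5 - 1*1*(-4) = 30 + 4 = 34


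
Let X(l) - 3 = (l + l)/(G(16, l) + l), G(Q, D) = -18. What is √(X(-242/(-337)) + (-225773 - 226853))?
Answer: I*√59970748019/364 ≈ 672.77*I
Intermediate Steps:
X(l) = 3 + 2*l/(-18 + l) (X(l) = 3 + (l + l)/(-18 + l) = 3 + (2*l)/(-18 + l) = 3 + 2*l/(-18 + l))
√(X(-242/(-337)) + (-225773 - 226853)) = √((-54 + 5*(-242/(-337)))/(-18 - 242/(-337)) + (-225773 - 226853)) = √((-54 + 5*(-242*(-1/337)))/(-18 - 242*(-1/337)) - 452626) = √((-54 + 5*(242/337))/(-18 + 242/337) - 452626) = √((-54 + 1210/337)/(-5824/337) - 452626) = √(-337/5824*(-16988/337) - 452626) = √(4247/1456 - 452626) = √(-659019209/1456) = I*√59970748019/364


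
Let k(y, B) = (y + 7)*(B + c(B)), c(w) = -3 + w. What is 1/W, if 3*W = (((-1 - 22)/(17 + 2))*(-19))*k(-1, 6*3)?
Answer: 1/1518 ≈ 0.00065876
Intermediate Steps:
k(y, B) = (-3 + 2*B)*(7 + y) (k(y, B) = (y + 7)*(B + (-3 + B)) = (7 + y)*(-3 + 2*B) = (-3 + 2*B)*(7 + y))
W = 1518 (W = ((((-1 - 22)/(17 + 2))*(-19))*(-21 + 14*(6*3) + (6*3)*(-1) - (-3 + 6*3)))/3 = ((-23/19*(-19))*(-21 + 14*18 + 18*(-1) - (-3 + 18)))/3 = ((-23*1/19*(-19))*(-21 + 252 - 18 - 1*15))/3 = ((-23/19*(-19))*(-21 + 252 - 18 - 15))/3 = (23*198)/3 = (1/3)*4554 = 1518)
1/W = 1/1518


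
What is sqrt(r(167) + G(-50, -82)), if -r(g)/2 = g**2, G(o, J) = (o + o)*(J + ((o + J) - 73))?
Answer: I*sqrt(27078) ≈ 164.55*I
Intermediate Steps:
G(o, J) = 2*o*(-73 + o + 2*J) (G(o, J) = (2*o)*(J + ((J + o) - 73)) = (2*o)*(J + (-73 + J + o)) = (2*o)*(-73 + o + 2*J) = 2*o*(-73 + o + 2*J))
r(g) = -2*g**2
sqrt(r(167) + G(-50, -82)) = sqrt(-2*167**2 + 2*(-50)*(-73 - 50 + 2*(-82))) = sqrt(-2*27889 + 2*(-50)*(-73 - 50 - 164)) = sqrt(-55778 + 2*(-50)*(-287)) = sqrt(-55778 + 28700) = sqrt(-27078) = I*sqrt(27078)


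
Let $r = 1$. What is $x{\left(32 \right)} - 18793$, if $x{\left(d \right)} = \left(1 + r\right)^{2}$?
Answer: $-18789$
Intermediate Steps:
$x{\left(d \right)} = 4$ ($x{\left(d \right)} = \left(1 + 1\right)^{2} = 2^{2} = 4$)
$x{\left(32 \right)} - 18793 = 4 - 18793 = -18789$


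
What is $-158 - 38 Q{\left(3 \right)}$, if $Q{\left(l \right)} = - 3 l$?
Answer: $184$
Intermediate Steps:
$-158 - 38 Q{\left(3 \right)} = -158 - 38 \left(\left(-3\right) 3\right) = -158 - -342 = -158 + 342 = 184$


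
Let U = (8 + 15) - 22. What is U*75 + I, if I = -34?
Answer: 41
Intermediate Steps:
U = 1 (U = 23 - 22 = 1)
U*75 + I = 1*75 - 34 = 75 - 34 = 41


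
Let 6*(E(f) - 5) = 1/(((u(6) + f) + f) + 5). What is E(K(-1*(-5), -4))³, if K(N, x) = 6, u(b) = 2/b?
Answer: 141420761/1124864 ≈ 125.72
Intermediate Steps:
E(f) = 5 + 1/(6*(16/3 + 2*f)) (E(f) = 5 + 1/(6*(((2/6 + f) + f) + 5)) = 5 + 1/(6*(((2*(⅙) + f) + f) + 5)) = 5 + 1/(6*(((⅓ + f) + f) + 5)) = 5 + 1/(6*((⅓ + 2*f) + 5)) = 5 + 1/(6*(16/3 + 2*f)))
E(K(-1*(-5), -4))³ = ((161 + 60*6)/(4*(8 + 3*6)))³ = ((161 + 360)/(4*(8 + 18)))³ = ((¼)*521/26)³ = ((¼)*(1/26)*521)³ = (521/104)³ = 141420761/1124864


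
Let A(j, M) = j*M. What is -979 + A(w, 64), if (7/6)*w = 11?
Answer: -2629/7 ≈ -375.57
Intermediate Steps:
w = 66/7 (w = (6/7)*11 = 66/7 ≈ 9.4286)
A(j, M) = M*j
-979 + A(w, 64) = -979 + 64*(66/7) = -979 + 4224/7 = -2629/7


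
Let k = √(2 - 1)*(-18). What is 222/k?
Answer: -37/3 ≈ -12.333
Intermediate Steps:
k = -18 (k = √1*(-18) = 1*(-18) = -18)
222/k = 222/(-18) = 222*(-1/18) = -37/3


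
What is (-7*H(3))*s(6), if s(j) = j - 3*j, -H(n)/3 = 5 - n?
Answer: -504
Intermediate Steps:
H(n) = -15 + 3*n (H(n) = -3*(5 - n) = -15 + 3*n)
s(j) = -2*j
(-7*H(3))*s(6) = (-7*(-15 + 3*3))*(-2*6) = -7*(-15 + 9)*(-12) = -7*(-6)*(-12) = 42*(-12) = -504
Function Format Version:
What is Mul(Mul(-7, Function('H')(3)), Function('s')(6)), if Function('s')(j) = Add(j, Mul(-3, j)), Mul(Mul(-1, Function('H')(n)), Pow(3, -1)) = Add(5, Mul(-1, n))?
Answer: -504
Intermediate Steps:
Function('H')(n) = Add(-15, Mul(3, n)) (Function('H')(n) = Mul(-3, Add(5, Mul(-1, n))) = Add(-15, Mul(3, n)))
Function('s')(j) = Mul(-2, j)
Mul(Mul(-7, Function('H')(3)), Function('s')(6)) = Mul(Mul(-7, Add(-15, Mul(3, 3))), Mul(-2, 6)) = Mul(Mul(-7, Add(-15, 9)), -12) = Mul(Mul(-7, -6), -12) = Mul(42, -12) = -504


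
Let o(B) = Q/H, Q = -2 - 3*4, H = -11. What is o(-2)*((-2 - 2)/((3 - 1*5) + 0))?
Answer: 28/11 ≈ 2.5455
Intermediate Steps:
Q = -14 (Q = -2 - 12 = -14)
o(B) = 14/11 (o(B) = -14/(-11) = -14*(-1/11) = 14/11)
o(-2)*((-2 - 2)/((3 - 1*5) + 0)) = 14*((-2 - 2)/((3 - 1*5) + 0))/11 = 14*(-4/((3 - 5) + 0))/11 = 14*(-4/(-2 + 0))/11 = 14*(-4/(-2))/11 = 14*(-4*(-1/2))/11 = (14/11)*2 = 28/11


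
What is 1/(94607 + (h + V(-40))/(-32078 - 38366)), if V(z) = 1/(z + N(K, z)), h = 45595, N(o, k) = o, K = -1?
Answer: 1444102/136621223217 ≈ 1.0570e-5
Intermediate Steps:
V(z) = 1/(-1 + z) (V(z) = 1/(z - 1) = 1/(-1 + z))
1/(94607 + (h + V(-40))/(-32078 - 38366)) = 1/(94607 + (45595 + 1/(-1 - 40))/(-32078 - 38366)) = 1/(94607 + (45595 + 1/(-41))/(-70444)) = 1/(94607 + (45595 - 1/41)*(-1/70444)) = 1/(94607 + (1869394/41)*(-1/70444)) = 1/(94607 - 934697/1444102) = 1/(136621223217/1444102) = 1444102/136621223217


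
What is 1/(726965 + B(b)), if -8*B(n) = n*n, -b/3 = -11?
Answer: 8/5814631 ≈ 1.3758e-6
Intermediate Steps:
b = 33 (b = -3*(-11) = 33)
B(n) = -n²/8 (B(n) = -n*n/8 = -n²/8)
1/(726965 + B(b)) = 1/(726965 - ⅛*33²) = 1/(726965 - ⅛*1089) = 1/(726965 - 1089/8) = 1/(5814631/8) = 8/5814631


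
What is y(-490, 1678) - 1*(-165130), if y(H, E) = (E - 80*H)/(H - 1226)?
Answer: 47220367/286 ≈ 1.6511e+5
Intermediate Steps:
y(H, E) = (E - 80*H)/(-1226 + H)
y(-490, 1678) - 1*(-165130) = (1678 - 80*(-490))/(-1226 - 490) - 1*(-165130) = (1678 + 39200)/(-1716) + 165130 = -1/1716*40878 + 165130 = -6813/286 + 165130 = 47220367/286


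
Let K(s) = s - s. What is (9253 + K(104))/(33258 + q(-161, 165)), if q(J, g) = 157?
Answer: 9253/33415 ≈ 0.27691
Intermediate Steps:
K(s) = 0
(9253 + K(104))/(33258 + q(-161, 165)) = (9253 + 0)/(33258 + 157) = 9253/33415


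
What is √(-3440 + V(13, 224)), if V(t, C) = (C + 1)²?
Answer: √47185 ≈ 217.22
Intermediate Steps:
V(t, C) = (1 + C)²
√(-3440 + V(13, 224)) = √(-3440 + (1 + 224)²) = √(-3440 + 225²) = √(-3440 + 50625) = √47185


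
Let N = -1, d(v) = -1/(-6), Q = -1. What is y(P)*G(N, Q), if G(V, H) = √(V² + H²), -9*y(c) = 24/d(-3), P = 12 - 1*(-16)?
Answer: -16*√2 ≈ -22.627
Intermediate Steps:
d(v) = ⅙ (d(v) = -1*(-⅙) = ⅙)
P = 28 (P = 12 + 16 = 28)
y(c) = -16 (y(c) = -8/(3*⅙) = -8*6/3 = -⅑*144 = -16)
G(V, H) = √(H² + V²)
y(P)*G(N, Q) = -16*√((-1)² + (-1)²) = -16*√(1 + 1) = -16*√2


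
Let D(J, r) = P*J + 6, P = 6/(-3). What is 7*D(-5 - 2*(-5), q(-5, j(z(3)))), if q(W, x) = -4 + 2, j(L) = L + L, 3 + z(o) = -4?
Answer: -28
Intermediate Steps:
z(o) = -7 (z(o) = -3 - 4 = -7)
j(L) = 2*L
q(W, x) = -2
P = -2 (P = 6*(-1/3) = -2)
D(J, r) = 6 - 2*J (D(J, r) = -2*J + 6 = 6 - 2*J)
7*D(-5 - 2*(-5), q(-5, j(z(3)))) = 7*(6 - 2*(-5 - 2*(-5))) = 7*(6 - 2*(-5 + 10)) = 7*(6 - 2*5) = 7*(6 - 10) = 7*(-4) = -28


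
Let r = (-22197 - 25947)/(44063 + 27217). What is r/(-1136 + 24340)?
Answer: -1003/34457940 ≈ -2.9108e-5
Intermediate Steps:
r = -1003/1485 (r = -48144/71280 = -48144*1/71280 = -1003/1485 ≈ -0.67542)
r/(-1136 + 24340) = -1003/(1485*(-1136 + 24340)) = -1003/1485/23204 = -1003/1485*1/23204 = -1003/34457940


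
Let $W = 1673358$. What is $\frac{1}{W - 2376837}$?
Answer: $- \frac{1}{703479} \approx -1.4215 \cdot 10^{-6}$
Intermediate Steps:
$\frac{1}{W - 2376837} = \frac{1}{1673358 - 2376837} = \frac{1}{-703479} = - \frac{1}{703479}$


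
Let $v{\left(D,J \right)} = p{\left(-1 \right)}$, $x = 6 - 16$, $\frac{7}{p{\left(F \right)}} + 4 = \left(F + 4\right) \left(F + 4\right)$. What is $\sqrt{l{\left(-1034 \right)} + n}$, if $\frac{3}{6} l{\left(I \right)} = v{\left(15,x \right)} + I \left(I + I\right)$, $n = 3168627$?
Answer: $\frac{\sqrt{186131345}}{5} \approx 2728.6$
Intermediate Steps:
$p{\left(F \right)} = \frac{7}{-4 + \left(4 + F\right)^{2}}$ ($p{\left(F \right)} = \frac{7}{-4 + \left(F + 4\right) \left(F + 4\right)} = \frac{7}{-4 + \left(4 + F\right) \left(4 + F\right)} = \frac{7}{-4 + \left(4 + F\right)^{2}}$)
$x = -10$
$v{\left(D,J \right)} = \frac{7}{5}$ ($v{\left(D,J \right)} = \frac{7}{-4 + \left(4 - 1\right)^{2}} = \frac{7}{-4 + 3^{2}} = \frac{7}{-4 + 9} = \frac{7}{5}$)
$l{\left(I \right)} = \frac{14}{5} + 4 I^{2}$ ($l{\left(I \right)} = 2 \left(\frac{7}{5} + I \left(I + I\right)\right) = 2 \left(\frac{7}{5} + I 2 I\right) = 2 \left(\frac{7}{5} + 2 I^{2}\right) = \frac{14}{5} + 4 I^{2}$)
$\sqrt{l{\left(-1034 \right)} + n} = \sqrt{\left(\frac{14}{5} + 4 \left(-1034\right)^{2}\right) + 3168627} = \sqrt{\left(\frac{14}{5} + 4 \cdot 1069156\right) + 3168627} = \sqrt{\left(\frac{14}{5} + 4276624\right) + 3168627} = \sqrt{\frac{21383134}{5} + 3168627} = \sqrt{\frac{37226269}{5}} = \frac{\sqrt{186131345}}{5}$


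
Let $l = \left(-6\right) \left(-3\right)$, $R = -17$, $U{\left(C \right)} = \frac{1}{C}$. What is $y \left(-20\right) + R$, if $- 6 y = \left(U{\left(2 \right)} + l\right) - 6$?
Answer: $\frac{74}{3} \approx 24.667$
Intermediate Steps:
$l = 18$
$y = - \frac{25}{12}$ ($y = - \frac{\left(\frac{1}{2} + 18\right) - 6}{6} = - \frac{\frac{37}{2} - 6}{6} = \left(- \frac{1}{6}\right) \frac{25}{2} = - \frac{25}{12} \approx -2.0833$)
$y \left(-20\right) + R = \left(- \frac{25}{12}\right) \left(-20\right) - 17 = \frac{125}{3} - 17 = \frac{74}{3}$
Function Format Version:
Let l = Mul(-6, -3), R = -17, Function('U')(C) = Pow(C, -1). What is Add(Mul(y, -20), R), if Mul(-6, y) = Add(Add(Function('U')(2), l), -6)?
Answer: Rational(74, 3) ≈ 24.667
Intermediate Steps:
l = 18
y = Rational(-25, 12) (y = Mul(Rational(-1, 6), Add(Add(Pow(2, -1), 18), -6)) = Mul(Rational(-1, 6), Add(Add(Rational(1, 2), 18), -6)) = Mul(Rational(-1, 6), Add(Rational(37, 2), -6)) = Mul(Rational(-1, 6), Rational(25, 2)) = Rational(-25, 12) ≈ -2.0833)
Add(Mul(y, -20), R) = Add(Mul(Rational(-25, 12), -20), -17) = Add(Rational(125, 3), -17) = Rational(74, 3)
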